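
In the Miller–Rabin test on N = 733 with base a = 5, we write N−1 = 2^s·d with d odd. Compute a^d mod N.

353

733 − 1 = 732 = 2^2 · 183, so d = 183.
5^1 ≡ 5 (mod 733)
5^2 ≡ 5^2 = 25 ≡ 25 (mod 733)
5^4 ≡ 25^2 = 625 ≡ 625 (mod 733)
5^8 ≡ 625^2 = 390625 ≡ 669 (mod 733)
5^16 ≡ 669^2 = 447561 ≡ 431 (mod 733)
5^32 ≡ 431^2 = 185761 ≡ 312 (mod 733)
5^64 ≡ 312^2 = 97344 ≡ 588 (mod 733)
5^128 ≡ 588^2 = 345744 ≡ 501 (mod 733)
183 = 128 + 32 + 16 + 4 + 2 + 1 in binary powers of 2.
So 5^183 ≡ 501 · 312 · 431 · 625 · 25 · 5 ≡ 353 (mod 733).
Squaring chain: 353 → 732; reaches −1, so base 5 does not prove 733 composite.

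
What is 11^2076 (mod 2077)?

11^1 ≡ 11 (mod 2077)
11^2 ≡ 11^2 = 121 ≡ 121 (mod 2077)
11^4 ≡ 121^2 = 14641 ≡ 102 (mod 2077)
11^8 ≡ 102^2 = 10404 ≡ 19 (mod 2077)
11^16 ≡ 19^2 = 361 ≡ 361 (mod 2077)
11^32 ≡ 361^2 = 130321 ≡ 1547 (mod 2077)
11^64 ≡ 1547^2 = 2393209 ≡ 505 (mod 2077)
11^128 ≡ 505^2 = 255025 ≡ 1631 (mod 2077)
11^256 ≡ 1631^2 = 2660161 ≡ 1601 (mod 2077)
11^512 ≡ 1601^2 = 2563201 ≡ 183 (mod 2077)
11^1024 ≡ 183^2 = 33489 ≡ 257 (mod 2077)
11^2048 ≡ 257^2 = 66049 ≡ 1662 (mod 2077)
2076 = 2048 + 16 + 8 + 4 in binary powers of 2.
So 11^2076 ≡ 1662 · 361 · 19 · 102 ≡ 283 (mod 2077).
Since 283 ≠ 1, base 11 is a Fermat witness: 2077 is composite.

283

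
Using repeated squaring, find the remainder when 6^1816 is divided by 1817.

6^1 ≡ 6 (mod 1817)
6^2 ≡ 6^2 = 36 ≡ 36 (mod 1817)
6^4 ≡ 36^2 = 1296 ≡ 1296 (mod 1817)
6^8 ≡ 1296^2 = 1679616 ≡ 708 (mod 1817)
6^16 ≡ 708^2 = 501264 ≡ 1589 (mod 1817)
6^32 ≡ 1589^2 = 2524921 ≡ 1108 (mod 1817)
6^64 ≡ 1108^2 = 1227664 ≡ 1189 (mod 1817)
6^128 ≡ 1189^2 = 1413721 ≡ 95 (mod 1817)
6^256 ≡ 95^2 = 9025 ≡ 1757 (mod 1817)
6^512 ≡ 1757^2 = 3087049 ≡ 1783 (mod 1817)
6^1024 ≡ 1783^2 = 3179089 ≡ 1156 (mod 1817)
1816 = 1024 + 512 + 256 + 16 + 8 in binary powers of 2.
So 6^1816 ≡ 1156 · 1783 · 1757 · 1589 · 708 ≡ 98 (mod 1817).
Since 98 ≠ 1, base 6 is a Fermat witness: 1817 is composite.

98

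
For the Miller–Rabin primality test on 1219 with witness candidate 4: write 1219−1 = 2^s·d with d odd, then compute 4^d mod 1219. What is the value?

1219 − 1 = 1218 = 2^1 · 609, so d = 609.
4^1 ≡ 4 (mod 1219)
4^2 ≡ 4^2 = 16 ≡ 16 (mod 1219)
4^4 ≡ 16^2 = 256 ≡ 256 (mod 1219)
4^8 ≡ 256^2 = 65536 ≡ 929 (mod 1219)
4^16 ≡ 929^2 = 863041 ≡ 1208 (mod 1219)
4^32 ≡ 1208^2 = 1459264 ≡ 121 (mod 1219)
4^64 ≡ 121^2 = 14641 ≡ 13 (mod 1219)
4^128 ≡ 13^2 = 169 ≡ 169 (mod 1219)
4^256 ≡ 169^2 = 28561 ≡ 524 (mod 1219)
4^512 ≡ 524^2 = 274576 ≡ 301 (mod 1219)
609 = 512 + 64 + 32 + 1 in binary powers of 2.
So 4^609 ≡ 301 · 13 · 121 · 4 ≡ 785 (mod 1219).
Squaring chain: 785; never reaches −1, so base 4 is a Miller–Rabin witness that 1219 is composite.

785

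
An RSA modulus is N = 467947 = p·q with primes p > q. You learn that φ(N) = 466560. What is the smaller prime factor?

φ(n) = (p−1)(q−1) = n − (p+q) + 1, so p + q = 467947 − 466560 + 1 = 1388.
p and q are the roots of t² − 1388t + 467947 = 0.
Discriminant: 1388² − 4·467947 = 1926544 − 1871788 = 54756; √54756 = 234.
q = (1388 − 234)/2 = 577, p = (1388 + 234)/2 = 811.
Check: 577 · 811 = 467947.

577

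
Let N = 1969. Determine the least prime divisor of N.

1969 is odd.
Digit sum 25, not divisible by 3.
Ends in 9: not divisible by 5.
7: 1969 = 7·281 + 2
11: 1969 = 11·179

11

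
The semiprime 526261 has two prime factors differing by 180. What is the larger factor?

821

Since p = q + 180, we have 526261 = q(q + 180), so q² + 180q − 526261 = 0.
Discriminant: 180² + 4·526261 = 32400 + 2105044 = 2137444; √2137444 = 1462.
q = (−180 + 1462)/2 = 641, and p = q + 180 = 821.
Check: 641 · 821 = 526261.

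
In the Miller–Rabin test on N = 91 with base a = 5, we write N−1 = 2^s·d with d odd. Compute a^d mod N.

83

91 − 1 = 90 = 2^1 · 45, so d = 45.
5^1 ≡ 5 (mod 91)
5^2 ≡ 5^2 = 25 ≡ 25 (mod 91)
5^4 ≡ 25^2 = 625 ≡ 79 (mod 91)
5^8 ≡ 79^2 = 6241 ≡ 53 (mod 91)
5^16 ≡ 53^2 = 2809 ≡ 79 (mod 91)
5^32 ≡ 79^2 = 6241 ≡ 53 (mod 91)
45 = 32 + 8 + 4 + 1 in binary powers of 2.
So 5^45 ≡ 53 · 53 · 79 · 5 ≡ 83 (mod 91).
Squaring chain: 83; never reaches −1, so base 5 is a Miller–Rabin witness that 91 is composite.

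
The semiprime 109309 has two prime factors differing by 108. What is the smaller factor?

281

Since p = q + 108, we have 109309 = q(q + 108), so q² + 108q − 109309 = 0.
Discriminant: 108² + 4·109309 = 11664 + 437236 = 448900; √448900 = 670.
q = (−108 + 670)/2 = 281, and p = q + 108 = 389.
Check: 281 · 389 = 109309.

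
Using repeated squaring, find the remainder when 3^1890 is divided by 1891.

1

3^1 ≡ 3 (mod 1891)
3^2 ≡ 3^2 = 9 ≡ 9 (mod 1891)
3^4 ≡ 9^2 = 81 ≡ 81 (mod 1891)
3^8 ≡ 81^2 = 6561 ≡ 888 (mod 1891)
3^16 ≡ 888^2 = 788544 ≡ 1888 (mod 1891)
3^32 ≡ 1888^2 = 3564544 ≡ 9 (mod 1891)
3^64 ≡ 9^2 = 81 ≡ 81 (mod 1891)
3^128 ≡ 81^2 = 6561 ≡ 888 (mod 1891)
3^256 ≡ 888^2 = 788544 ≡ 1888 (mod 1891)
3^512 ≡ 1888^2 = 3564544 ≡ 9 (mod 1891)
3^1024 ≡ 9^2 = 81 ≡ 81 (mod 1891)
1890 = 1024 + 512 + 256 + 64 + 32 + 2 in binary powers of 2.
So 3^1890 ≡ 81 · 9 · 1888 · 81 · 9 · 9 ≡ 1 (mod 1891).
Since the result is 1, base 3 gives no evidence that 1891 is composite.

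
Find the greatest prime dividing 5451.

79

5451 = 3 · 1817
1817 = 23 · 79
79 is prime.
So 5451 = 3 · 23 · 79; the largest prime factor is 79.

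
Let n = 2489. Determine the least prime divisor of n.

2489 is odd.
Digit sum 23, not divisible by 3.
Ends in 9: not divisible by 5.
7: 2489 = 7·355 + 4
11: 2489 = 11·226 + 3
13: 2489 = 13·191 + 6
17: 2489 = 17·146 + 7
19: 2489 = 19·131

19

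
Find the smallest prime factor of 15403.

15403 is odd.
Digit sum 13, not divisible by 3.
Ends in 3: not divisible by 5.
7: 15403 = 7·2200 + 3
11: 15403 = 11·1400 + 3
13: 15403 = 13·1184 + 11
17: 15403 = 17·906 + 1
19: 15403 = 19·810 + 13
23: 15403 = 23·669 + 16
29: 15403 = 29·531 + 4
31: 15403 = 31·496 + 27
37: 15403 = 37·416 + 11
41: 15403 = 41·375 + 28
43: 15403 = 43·358 + 9
47: 15403 = 47·327 + 34
53: 15403 = 53·290 + 33
59: 15403 = 59·261 + 4
61: 15403 = 61·252 + 31
67: 15403 = 67·229 + 60
71: 15403 = 71·216 + 67
73: 15403 = 73·211

73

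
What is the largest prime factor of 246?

41

246 = 2 · 123
123 = 3 · 41
41 is prime.
So 246 = 2 · 3 · 41; the largest prime factor is 41.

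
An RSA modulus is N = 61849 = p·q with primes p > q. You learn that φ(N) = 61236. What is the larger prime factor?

φ(n) = (p−1)(q−1) = n − (p+q) + 1, so p + q = 61849 − 61236 + 1 = 614.
p and q are the roots of t² − 614t + 61849 = 0.
Discriminant: 614² − 4·61849 = 376996 − 247396 = 129600; √129600 = 360.
q = (614 − 360)/2 = 127, p = (614 + 360)/2 = 487.
Check: 127 · 487 = 61849.

487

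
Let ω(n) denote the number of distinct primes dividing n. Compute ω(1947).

1947 = 3 · 649
649 = 11 · 59
1947 = 3 · 11 · 59, which has 3 distinct prime factors.

3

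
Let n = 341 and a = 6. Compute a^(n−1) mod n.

56

6^1 ≡ 6 (mod 341)
6^2 ≡ 6^2 = 36 ≡ 36 (mod 341)
6^4 ≡ 36^2 = 1296 ≡ 273 (mod 341)
6^8 ≡ 273^2 = 74529 ≡ 191 (mod 341)
6^16 ≡ 191^2 = 36481 ≡ 335 (mod 341)
6^32 ≡ 335^2 = 112225 ≡ 36 (mod 341)
6^64 ≡ 36^2 = 1296 ≡ 273 (mod 341)
6^128 ≡ 273^2 = 74529 ≡ 191 (mod 341)
6^256 ≡ 191^2 = 36481 ≡ 335 (mod 341)
340 = 256 + 64 + 16 + 4 in binary powers of 2.
So 6^340 ≡ 335 · 273 · 335 · 273 ≡ 56 (mod 341).
Since 56 ≠ 1, base 6 is a Fermat witness: 341 is composite.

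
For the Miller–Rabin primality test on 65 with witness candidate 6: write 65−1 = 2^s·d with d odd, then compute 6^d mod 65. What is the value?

65 − 1 = 64 = 2^6 · 1, so d = 1.
6^1 ≡ 6 (mod 65)
1 = 1 in binary powers of 2.
So 6^1 ≡ 6 ≡ 6 (mod 65).
Squaring chain: 6 → 36 → 61 → 16 → 61 → 16; never reaches −1, so base 6 is a Miller–Rabin witness that 65 is composite.

6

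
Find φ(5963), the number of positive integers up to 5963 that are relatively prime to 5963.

Factor: 5963 = 67 · 89.
φ(5963) = (67−1) · (89−1) = 66 · 88 = 5808.

5808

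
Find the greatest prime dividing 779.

779 = 19 · 41
41 is prime.
So 779 = 19 · 41; the largest prime factor is 41.

41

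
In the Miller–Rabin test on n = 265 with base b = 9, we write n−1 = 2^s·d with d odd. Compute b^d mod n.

265 − 1 = 264 = 2^3 · 33, so d = 33.
9^1 ≡ 9 (mod 265)
9^2 ≡ 9^2 = 81 ≡ 81 (mod 265)
9^4 ≡ 81^2 = 6561 ≡ 201 (mod 265)
9^8 ≡ 201^2 = 40401 ≡ 121 (mod 265)
9^16 ≡ 121^2 = 14641 ≡ 66 (mod 265)
9^32 ≡ 66^2 = 4356 ≡ 116 (mod 265)
33 = 32 + 1 in binary powers of 2.
So 9^33 ≡ 116 · 9 ≡ 249 (mod 265).
Squaring chain: 249 → 256 → 81; never reaches −1, so base 9 is a Miller–Rabin witness that 265 is composite.

249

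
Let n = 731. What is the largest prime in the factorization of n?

43

731 = 17 · 43
43 is prime.
So 731 = 17 · 43; the largest prime factor is 43.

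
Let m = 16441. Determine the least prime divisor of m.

41

16441 is odd.
Digit sum 16, not divisible by 3.
Ends in 1: not divisible by 5.
7: 16441 = 7·2348 + 5
11: 16441 = 11·1494 + 7
13: 16441 = 13·1264 + 9
17: 16441 = 17·967 + 2
19: 16441 = 19·865 + 6
23: 16441 = 23·714 + 19
29: 16441 = 29·566 + 27
31: 16441 = 31·530 + 11
37: 16441 = 37·444 + 13
41: 16441 = 41·401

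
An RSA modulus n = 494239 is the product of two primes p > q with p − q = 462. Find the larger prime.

Since p = q + 462, we have 494239 = q(q + 462), so q² + 462q − 494239 = 0.
Discriminant: 462² + 4·494239 = 213444 + 1976956 = 2190400; √2190400 = 1480.
q = (−462 + 1480)/2 = 509, and p = q + 462 = 971.
Check: 509 · 971 = 494239.

971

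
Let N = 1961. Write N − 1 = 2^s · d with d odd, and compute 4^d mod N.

1686

1961 − 1 = 1960 = 2^3 · 245, so d = 245.
4^1 ≡ 4 (mod 1961)
4^2 ≡ 4^2 = 16 ≡ 16 (mod 1961)
4^4 ≡ 16^2 = 256 ≡ 256 (mod 1961)
4^8 ≡ 256^2 = 65536 ≡ 823 (mod 1961)
4^16 ≡ 823^2 = 677329 ≡ 784 (mod 1961)
4^32 ≡ 784^2 = 614656 ≡ 863 (mod 1961)
4^64 ≡ 863^2 = 744769 ≡ 1550 (mod 1961)
4^128 ≡ 1550^2 = 2402500 ≡ 275 (mod 1961)
245 = 128 + 64 + 32 + 16 + 4 + 1 in binary powers of 2.
So 4^245 ≡ 275 · 1550 · 863 · 784 · 256 · 4 ≡ 1686 (mod 1961).
Squaring chain: 1686 → 1107 → 1785; never reaches −1, so base 4 is a Miller–Rabin witness that 1961 is composite.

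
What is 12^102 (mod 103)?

12^1 ≡ 12 (mod 103)
12^2 ≡ 12^2 = 144 ≡ 41 (mod 103)
12^4 ≡ 41^2 = 1681 ≡ 33 (mod 103)
12^8 ≡ 33^2 = 1089 ≡ 59 (mod 103)
12^16 ≡ 59^2 = 3481 ≡ 82 (mod 103)
12^32 ≡ 82^2 = 6724 ≡ 29 (mod 103)
12^64 ≡ 29^2 = 841 ≡ 17 (mod 103)
102 = 64 + 32 + 4 + 2 in binary powers of 2.
So 12^102 ≡ 17 · 29 · 33 · 41 ≡ 1 (mod 103).
Since the result is 1, base 12 gives no evidence that 103 is composite.

1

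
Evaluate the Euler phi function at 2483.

2280

Factor: 2483 = 13 · 191.
φ(2483) = (13−1) · (191−1) = 12 · 190 = 2280.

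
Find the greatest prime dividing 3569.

3569 = 43 · 83
83 is prime.
So 3569 = 43 · 83; the largest prime factor is 83.

83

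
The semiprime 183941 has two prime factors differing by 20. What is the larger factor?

439

Since p = q + 20, we have 183941 = q(q + 20), so q² + 20q − 183941 = 0.
Discriminant: 20² + 4·183941 = 400 + 735764 = 736164; √736164 = 858.
q = (−20 + 858)/2 = 419, and p = q + 20 = 439.
Check: 419 · 439 = 183941.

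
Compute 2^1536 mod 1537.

49

2^1 ≡ 2 (mod 1537)
2^2 ≡ 2^2 = 4 ≡ 4 (mod 1537)
2^4 ≡ 4^2 = 16 ≡ 16 (mod 1537)
2^8 ≡ 16^2 = 256 ≡ 256 (mod 1537)
2^16 ≡ 256^2 = 65536 ≡ 982 (mod 1537)
2^32 ≡ 982^2 = 964324 ≡ 625 (mod 1537)
2^64 ≡ 625^2 = 390625 ≡ 227 (mod 1537)
2^128 ≡ 227^2 = 51529 ≡ 808 (mod 1537)
2^256 ≡ 808^2 = 652864 ≡ 1176 (mod 1537)
2^512 ≡ 1176^2 = 1382976 ≡ 1213 (mod 1537)
2^1024 ≡ 1213^2 = 1471369 ≡ 460 (mod 1537)
1536 = 1024 + 512 in binary powers of 2.
So 2^1536 ≡ 460 · 1213 ≡ 49 (mod 1537).
Since 49 ≠ 1, base 2 is a Fermat witness: 1537 is composite.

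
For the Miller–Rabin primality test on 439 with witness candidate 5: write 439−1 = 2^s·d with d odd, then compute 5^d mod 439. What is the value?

439 − 1 = 438 = 2^1 · 219, so d = 219.
5^1 ≡ 5 (mod 439)
5^2 ≡ 5^2 = 25 ≡ 25 (mod 439)
5^4 ≡ 25^2 = 625 ≡ 186 (mod 439)
5^8 ≡ 186^2 = 34596 ≡ 354 (mod 439)
5^16 ≡ 354^2 = 125316 ≡ 201 (mod 439)
5^32 ≡ 201^2 = 40401 ≡ 13 (mod 439)
5^64 ≡ 13^2 = 169 ≡ 169 (mod 439)
5^128 ≡ 169^2 = 28561 ≡ 26 (mod 439)
219 = 128 + 64 + 16 + 8 + 2 + 1 in binary powers of 2.
So 5^219 ≡ 26 · 169 · 201 · 354 · 25 · 5 ≡ 1 (mod 439).
Since 5^d ≡ 1 (mod 439), base 5 does not prove 439 composite.

1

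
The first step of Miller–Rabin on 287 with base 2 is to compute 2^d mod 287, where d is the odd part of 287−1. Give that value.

287 − 1 = 286 = 2^1 · 143, so d = 143.
2^1 ≡ 2 (mod 287)
2^2 ≡ 2^2 = 4 ≡ 4 (mod 287)
2^4 ≡ 4^2 = 16 ≡ 16 (mod 287)
2^8 ≡ 16^2 = 256 ≡ 256 (mod 287)
2^16 ≡ 256^2 = 65536 ≡ 100 (mod 287)
2^32 ≡ 100^2 = 10000 ≡ 242 (mod 287)
2^64 ≡ 242^2 = 58564 ≡ 16 (mod 287)
2^128 ≡ 16^2 = 256 ≡ 256 (mod 287)
143 = 128 + 8 + 4 + 2 + 1 in binary powers of 2.
So 2^143 ≡ 256 · 256 · 16 · 4 · 2 ≡ 172 (mod 287).
Squaring chain: 172; never reaches −1, so base 2 is a Miller–Rabin witness that 287 is composite.

172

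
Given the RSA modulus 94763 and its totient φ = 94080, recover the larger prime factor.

491

φ(n) = (p−1)(q−1) = n − (p+q) + 1, so p + q = 94763 − 94080 + 1 = 684.
p and q are the roots of t² − 684t + 94763 = 0.
Discriminant: 684² − 4·94763 = 467856 − 379052 = 88804; √88804 = 298.
q = (684 − 298)/2 = 193, p = (684 + 298)/2 = 491.
Check: 193 · 491 = 94763.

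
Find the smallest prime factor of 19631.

67

19631 is odd.
Digit sum 20, not divisible by 3.
Ends in 1: not divisible by 5.
7: 19631 = 7·2804 + 3
11: 19631 = 11·1784 + 7
13: 19631 = 13·1510 + 1
17: 19631 = 17·1154 + 13
19: 19631 = 19·1033 + 4
23: 19631 = 23·853 + 12
29: 19631 = 29·676 + 27
31: 19631 = 31·633 + 8
37: 19631 = 37·530 + 21
41: 19631 = 41·478 + 33
43: 19631 = 43·456 + 23
47: 19631 = 47·417 + 32
53: 19631 = 53·370 + 21
59: 19631 = 59·332 + 43
61: 19631 = 61·321 + 50
67: 19631 = 67·293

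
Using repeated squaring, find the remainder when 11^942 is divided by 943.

11^1 ≡ 11 (mod 943)
11^2 ≡ 11^2 = 121 ≡ 121 (mod 943)
11^4 ≡ 121^2 = 14641 ≡ 496 (mod 943)
11^8 ≡ 496^2 = 246016 ≡ 836 (mod 943)
11^16 ≡ 836^2 = 698896 ≡ 133 (mod 943)
11^32 ≡ 133^2 = 17689 ≡ 715 (mod 943)
11^64 ≡ 715^2 = 511225 ≡ 119 (mod 943)
11^128 ≡ 119^2 = 14161 ≡ 16 (mod 943)
11^256 ≡ 16^2 = 256 ≡ 256 (mod 943)
11^512 ≡ 256^2 = 65536 ≡ 469 (mod 943)
942 = 512 + 256 + 128 + 32 + 8 + 4 + 2 in binary powers of 2.
So 11^942 ≡ 469 · 256 · 16 · 715 · 836 · 496 · 121 ≡ 453 (mod 943).
Since 453 ≠ 1, base 11 is a Fermat witness: 943 is composite.

453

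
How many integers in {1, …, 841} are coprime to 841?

Factor: 841 = 29^2.
φ(841) = 29^1·(29−1) = 812.

812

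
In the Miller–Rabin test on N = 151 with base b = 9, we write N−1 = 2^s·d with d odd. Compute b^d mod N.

1

151 − 1 = 150 = 2^1 · 75, so d = 75.
9^1 ≡ 9 (mod 151)
9^2 ≡ 9^2 = 81 ≡ 81 (mod 151)
9^4 ≡ 81^2 = 6561 ≡ 68 (mod 151)
9^8 ≡ 68^2 = 4624 ≡ 94 (mod 151)
9^16 ≡ 94^2 = 8836 ≡ 78 (mod 151)
9^32 ≡ 78^2 = 6084 ≡ 44 (mod 151)
9^64 ≡ 44^2 = 1936 ≡ 124 (mod 151)
75 = 64 + 8 + 2 + 1 in binary powers of 2.
So 9^75 ≡ 124 · 94 · 81 · 9 ≡ 1 (mod 151).
Since 9^d ≡ 1 (mod 151), base 9 does not prove 151 composite.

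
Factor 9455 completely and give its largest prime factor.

9455 = 5 · 1891
1891 = 31 · 61
61 is prime.
So 9455 = 5 · 31 · 61; the largest prime factor is 61.

61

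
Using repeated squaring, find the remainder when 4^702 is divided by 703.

1

4^1 ≡ 4 (mod 703)
4^2 ≡ 4^2 = 16 ≡ 16 (mod 703)
4^4 ≡ 16^2 = 256 ≡ 256 (mod 703)
4^8 ≡ 256^2 = 65536 ≡ 157 (mod 703)
4^16 ≡ 157^2 = 24649 ≡ 44 (mod 703)
4^32 ≡ 44^2 = 1936 ≡ 530 (mod 703)
4^64 ≡ 530^2 = 280900 ≡ 403 (mod 703)
4^128 ≡ 403^2 = 162409 ≡ 16 (mod 703)
4^256 ≡ 16^2 = 256 ≡ 256 (mod 703)
4^512 ≡ 256^2 = 65536 ≡ 157 (mod 703)
702 = 512 + 128 + 32 + 16 + 8 + 4 + 2 in binary powers of 2.
So 4^702 ≡ 157 · 16 · 530 · 44 · 157 · 256 · 16 ≡ 1 (mod 703).
Since the result is 1, base 4 gives no evidence that 703 is composite.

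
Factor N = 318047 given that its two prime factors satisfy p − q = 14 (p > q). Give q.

557

Since p = q + 14, we have 318047 = q(q + 14), so q² + 14q − 318047 = 0.
Discriminant: 14² + 4·318047 = 196 + 1272188 = 1272384; √1272384 = 1128.
q = (−14 + 1128)/2 = 557, and p = q + 14 = 571.
Check: 557 · 571 = 318047.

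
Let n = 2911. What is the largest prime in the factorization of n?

71

2911 = 41 · 71
71 is prime.
So 2911 = 41 · 71; the largest prime factor is 71.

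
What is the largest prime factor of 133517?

133517 = 31 · 4307
4307 = 59 · 73
73 is prime.
So 133517 = 31 · 59 · 73; the largest prime factor is 73.

73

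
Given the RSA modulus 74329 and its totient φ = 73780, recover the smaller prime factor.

239

φ(n) = (p−1)(q−1) = n − (p+q) + 1, so p + q = 74329 − 73780 + 1 = 550.
p and q are the roots of t² − 550t + 74329 = 0.
Discriminant: 550² − 4·74329 = 302500 − 297316 = 5184; √5184 = 72.
q = (550 − 72)/2 = 239, p = (550 + 72)/2 = 311.
Check: 239 · 311 = 74329.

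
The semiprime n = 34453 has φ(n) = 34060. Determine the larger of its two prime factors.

263

φ(n) = (p−1)(q−1) = n − (p+q) + 1, so p + q = 34453 − 34060 + 1 = 394.
p and q are the roots of t² − 394t + 34453 = 0.
Discriminant: 394² − 4·34453 = 155236 − 137812 = 17424; √17424 = 132.
q = (394 − 132)/2 = 131, p = (394 + 132)/2 = 263.
Check: 131 · 263 = 34453.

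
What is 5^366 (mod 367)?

5^1 ≡ 5 (mod 367)
5^2 ≡ 5^2 = 25 ≡ 25 (mod 367)
5^4 ≡ 25^2 = 625 ≡ 258 (mod 367)
5^8 ≡ 258^2 = 66564 ≡ 137 (mod 367)
5^16 ≡ 137^2 = 18769 ≡ 52 (mod 367)
5^32 ≡ 52^2 = 2704 ≡ 135 (mod 367)
5^64 ≡ 135^2 = 18225 ≡ 242 (mod 367)
5^128 ≡ 242^2 = 58564 ≡ 211 (mod 367)
5^256 ≡ 211^2 = 44521 ≡ 114 (mod 367)
366 = 256 + 64 + 32 + 8 + 4 + 2 in binary powers of 2.
So 5^366 ≡ 114 · 242 · 135 · 137 · 258 · 25 ≡ 1 (mod 367).
Since the result is 1, base 5 gives no evidence that 367 is composite.

1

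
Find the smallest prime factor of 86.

2

86 is even: 2 divides it.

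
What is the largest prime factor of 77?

77 = 7 · 11
11 is prime.
So 77 = 7 · 11; the largest prime factor is 11.

11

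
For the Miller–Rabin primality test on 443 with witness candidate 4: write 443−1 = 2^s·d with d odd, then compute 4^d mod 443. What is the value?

1

443 − 1 = 442 = 2^1 · 221, so d = 221.
4^1 ≡ 4 (mod 443)
4^2 ≡ 4^2 = 16 ≡ 16 (mod 443)
4^4 ≡ 16^2 = 256 ≡ 256 (mod 443)
4^8 ≡ 256^2 = 65536 ≡ 415 (mod 443)
4^16 ≡ 415^2 = 172225 ≡ 341 (mod 443)
4^32 ≡ 341^2 = 116281 ≡ 215 (mod 443)
4^64 ≡ 215^2 = 46225 ≡ 153 (mod 443)
4^128 ≡ 153^2 = 23409 ≡ 373 (mod 443)
221 = 128 + 64 + 16 + 8 + 4 + 1 in binary powers of 2.
So 4^221 ≡ 373 · 153 · 341 · 415 · 256 · 4 ≡ 1 (mod 443).
Since 4^d ≡ 1 (mod 443), base 4 does not prove 443 composite.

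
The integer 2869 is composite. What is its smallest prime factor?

19

2869 is odd.
Digit sum 25, not divisible by 3.
Ends in 9: not divisible by 5.
7: 2869 = 7·409 + 6
11: 2869 = 11·260 + 9
13: 2869 = 13·220 + 9
17: 2869 = 17·168 + 13
19: 2869 = 19·151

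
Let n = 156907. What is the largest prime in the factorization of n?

156907 = 41 · 3827
3827 = 43 · 89
89 is prime.
So 156907 = 41 · 43 · 89; the largest prime factor is 89.

89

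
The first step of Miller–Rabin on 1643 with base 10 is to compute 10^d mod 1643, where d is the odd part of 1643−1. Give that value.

1643 − 1 = 1642 = 2^1 · 821, so d = 821.
10^1 ≡ 10 (mod 1643)
10^2 ≡ 10^2 = 100 ≡ 100 (mod 1643)
10^4 ≡ 100^2 = 10000 ≡ 142 (mod 1643)
10^8 ≡ 142^2 = 20164 ≡ 448 (mod 1643)
10^16 ≡ 448^2 = 200704 ≡ 258 (mod 1643)
10^32 ≡ 258^2 = 66564 ≡ 844 (mod 1643)
10^64 ≡ 844^2 = 712336 ≡ 917 (mod 1643)
10^128 ≡ 917^2 = 840889 ≡ 1316 (mod 1643)
10^256 ≡ 1316^2 = 1731856 ≡ 134 (mod 1643)
10^512 ≡ 134^2 = 17956 ≡ 1526 (mod 1643)
821 = 512 + 256 + 32 + 16 + 4 + 1 in binary powers of 2.
So 10^821 ≡ 1526 · 134 · 844 · 258 · 142 · 10 ≡ 577 (mod 1643).
Squaring chain: 577; never reaches −1, so base 10 is a Miller–Rabin witness that 1643 is composite.

577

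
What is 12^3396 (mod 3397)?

12^1 ≡ 12 (mod 3397)
12^2 ≡ 12^2 = 144 ≡ 144 (mod 3397)
12^4 ≡ 144^2 = 20736 ≡ 354 (mod 3397)
12^8 ≡ 354^2 = 125316 ≡ 3024 (mod 3397)
12^16 ≡ 3024^2 = 9144576 ≡ 3249 (mod 3397)
12^32 ≡ 3249^2 = 10556001 ≡ 1522 (mod 3397)
12^64 ≡ 1522^2 = 2316484 ≡ 3127 (mod 3397)
12^128 ≡ 3127^2 = 9778129 ≡ 1563 (mod 3397)
12^256 ≡ 1563^2 = 2442969 ≡ 526 (mod 3397)
12^512 ≡ 526^2 = 276676 ≡ 1519 (mod 3397)
12^1024 ≡ 1519^2 = 2307361 ≡ 798 (mod 3397)
12^2048 ≡ 798^2 = 636804 ≡ 1565 (mod 3397)
3396 = 2048 + 1024 + 256 + 64 + 4 in binary powers of 2.
So 12^3396 ≡ 1565 · 798 · 526 · 3127 · 354 ≡ 1116 (mod 3397).
Since 1116 ≠ 1, base 12 is a Fermat witness: 3397 is composite.

1116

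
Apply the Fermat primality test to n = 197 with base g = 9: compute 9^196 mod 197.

9^1 ≡ 9 (mod 197)
9^2 ≡ 9^2 = 81 ≡ 81 (mod 197)
9^4 ≡ 81^2 = 6561 ≡ 60 (mod 197)
9^8 ≡ 60^2 = 3600 ≡ 54 (mod 197)
9^16 ≡ 54^2 = 2916 ≡ 158 (mod 197)
9^32 ≡ 158^2 = 24964 ≡ 142 (mod 197)
9^64 ≡ 142^2 = 20164 ≡ 70 (mod 197)
9^128 ≡ 70^2 = 4900 ≡ 172 (mod 197)
196 = 128 + 64 + 4 in binary powers of 2.
So 9^196 ≡ 172 · 70 · 60 ≡ 1 (mod 197).
Since the result is 1, base 9 gives no evidence that 197 is composite.

1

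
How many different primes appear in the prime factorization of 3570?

3570 = 2 · 1785
1785 = 3 · 595
595 = 5 · 119
119 = 7 · 17
3570 = 2 · 3 · 5 · 7 · 17, which has 5 distinct prime factors.

5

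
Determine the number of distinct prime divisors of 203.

203 = 7 · 29
203 = 7 · 29, which has 2 distinct prime factors.

2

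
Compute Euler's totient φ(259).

Factor: 259 = 7 · 37.
φ(259) = (7−1) · (37−1) = 6 · 36 = 216.

216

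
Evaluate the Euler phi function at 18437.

18156

Factor: 18437 = 103 · 179.
φ(18437) = (103−1) · (179−1) = 102 · 178 = 18156.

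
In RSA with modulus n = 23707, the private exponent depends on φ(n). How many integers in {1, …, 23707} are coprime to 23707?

Factor: 23707 = 151 · 157.
φ(23707) = (151−1) · (157−1) = 150 · 156 = 23400.

23400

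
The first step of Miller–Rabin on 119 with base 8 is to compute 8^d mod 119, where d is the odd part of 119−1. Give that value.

119 − 1 = 118 = 2^1 · 59, so d = 59.
8^1 ≡ 8 (mod 119)
8^2 ≡ 8^2 = 64 ≡ 64 (mod 119)
8^4 ≡ 64^2 = 4096 ≡ 50 (mod 119)
8^8 ≡ 50^2 = 2500 ≡ 1 (mod 119)
8^16 ≡ 1^2 = 1 ≡ 1 (mod 119)
8^32 ≡ 1^2 = 1 ≡ 1 (mod 119)
59 = 32 + 16 + 8 + 2 + 1 in binary powers of 2.
So 8^59 ≡ 1 · 1 · 1 · 64 · 8 ≡ 36 (mod 119).
Squaring chain: 36; never reaches −1, so base 8 is a Miller–Rabin witness that 119 is composite.

36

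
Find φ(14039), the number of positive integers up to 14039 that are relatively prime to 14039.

Factor: 14039 = 101 · 139.
φ(14039) = (101−1) · (139−1) = 100 · 138 = 13800.

13800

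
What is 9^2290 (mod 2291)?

9^1 ≡ 9 (mod 2291)
9^2 ≡ 9^2 = 81 ≡ 81 (mod 2291)
9^4 ≡ 81^2 = 6561 ≡ 1979 (mod 2291)
9^8 ≡ 1979^2 = 3916441 ≡ 1122 (mod 2291)
9^16 ≡ 1122^2 = 1258884 ≡ 1125 (mod 2291)
9^32 ≡ 1125^2 = 1265625 ≡ 993 (mod 2291)
9^64 ≡ 993^2 = 986049 ≡ 919 (mod 2291)
9^128 ≡ 919^2 = 844561 ≡ 1473 (mod 2291)
9^256 ≡ 1473^2 = 2169729 ≡ 152 (mod 2291)
9^512 ≡ 152^2 = 23104 ≡ 194 (mod 2291)
9^1024 ≡ 194^2 = 37636 ≡ 980 (mod 2291)
9^2048 ≡ 980^2 = 960400 ≡ 471 (mod 2291)
2290 = 2048 + 128 + 64 + 32 + 16 + 2 in binary powers of 2.
So 9^2290 ≡ 471 · 1473 · 919 · 993 · 1125 · 81 ≡ 426 (mod 2291).
Since 426 ≠ 1, base 9 is a Fermat witness: 2291 is composite.

426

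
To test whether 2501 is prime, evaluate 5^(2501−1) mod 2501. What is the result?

1477

5^1 ≡ 5 (mod 2501)
5^2 ≡ 5^2 = 25 ≡ 25 (mod 2501)
5^4 ≡ 25^2 = 625 ≡ 625 (mod 2501)
5^8 ≡ 625^2 = 390625 ≡ 469 (mod 2501)
5^16 ≡ 469^2 = 219961 ≡ 2374 (mod 2501)
5^32 ≡ 2374^2 = 5635876 ≡ 1123 (mod 2501)
5^64 ≡ 1123^2 = 1261129 ≡ 625 (mod 2501)
5^128 ≡ 625^2 = 390625 ≡ 469 (mod 2501)
5^256 ≡ 469^2 = 219961 ≡ 2374 (mod 2501)
5^512 ≡ 2374^2 = 5635876 ≡ 1123 (mod 2501)
5^1024 ≡ 1123^2 = 1261129 ≡ 625 (mod 2501)
5^2048 ≡ 625^2 = 390625 ≡ 469 (mod 2501)
2500 = 2048 + 256 + 128 + 64 + 4 in binary powers of 2.
So 5^2500 ≡ 469 · 2374 · 469 · 625 · 625 ≡ 1477 (mod 2501).
Since 1477 ≠ 1, base 5 is a Fermat witness: 2501 is composite.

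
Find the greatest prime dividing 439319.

439319 = 67 · 6557
6557 = 79 · 83
83 is prime.
So 439319 = 67 · 79 · 83; the largest prime factor is 83.

83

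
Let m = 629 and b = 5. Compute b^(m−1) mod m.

404

5^1 ≡ 5 (mod 629)
5^2 ≡ 5^2 = 25 ≡ 25 (mod 629)
5^4 ≡ 25^2 = 625 ≡ 625 (mod 629)
5^8 ≡ 625^2 = 390625 ≡ 16 (mod 629)
5^16 ≡ 16^2 = 256 ≡ 256 (mod 629)
5^32 ≡ 256^2 = 65536 ≡ 120 (mod 629)
5^64 ≡ 120^2 = 14400 ≡ 562 (mod 629)
5^128 ≡ 562^2 = 315844 ≡ 86 (mod 629)
5^256 ≡ 86^2 = 7396 ≡ 477 (mod 629)
5^512 ≡ 477^2 = 227529 ≡ 460 (mod 629)
628 = 512 + 64 + 32 + 16 + 4 in binary powers of 2.
So 5^628 ≡ 460 · 562 · 120 · 256 · 625 ≡ 404 (mod 629).
Since 404 ≠ 1, base 5 is a Fermat witness: 629 is composite.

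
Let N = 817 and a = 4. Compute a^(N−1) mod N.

4^1 ≡ 4 (mod 817)
4^2 ≡ 4^2 = 16 ≡ 16 (mod 817)
4^4 ≡ 16^2 = 256 ≡ 256 (mod 817)
4^8 ≡ 256^2 = 65536 ≡ 176 (mod 817)
4^16 ≡ 176^2 = 30976 ≡ 747 (mod 817)
4^32 ≡ 747^2 = 558009 ≡ 815 (mod 817)
4^64 ≡ 815^2 = 664225 ≡ 4 (mod 817)
4^128 ≡ 4^2 = 16 ≡ 16 (mod 817)
4^256 ≡ 16^2 = 256 ≡ 256 (mod 817)
4^512 ≡ 256^2 = 65536 ≡ 176 (mod 817)
816 = 512 + 256 + 32 + 16 in binary powers of 2.
So 4^816 ≡ 176 · 256 · 815 · 747 ≡ 600 (mod 817).
Since 600 ≠ 1, base 4 is a Fermat witness: 817 is composite.

600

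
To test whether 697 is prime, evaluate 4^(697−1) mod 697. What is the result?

324

4^1 ≡ 4 (mod 697)
4^2 ≡ 4^2 = 16 ≡ 16 (mod 697)
4^4 ≡ 16^2 = 256 ≡ 256 (mod 697)
4^8 ≡ 256^2 = 65536 ≡ 18 (mod 697)
4^16 ≡ 18^2 = 324 ≡ 324 (mod 697)
4^32 ≡ 324^2 = 104976 ≡ 426 (mod 697)
4^64 ≡ 426^2 = 181476 ≡ 256 (mod 697)
4^128 ≡ 256^2 = 65536 ≡ 18 (mod 697)
4^256 ≡ 18^2 = 324 ≡ 324 (mod 697)
4^512 ≡ 324^2 = 104976 ≡ 426 (mod 697)
696 = 512 + 128 + 32 + 16 + 8 in binary powers of 2.
So 4^696 ≡ 426 · 18 · 426 · 324 · 18 ≡ 324 (mod 697).
Since 324 ≠ 1, base 4 is a Fermat witness: 697 is composite.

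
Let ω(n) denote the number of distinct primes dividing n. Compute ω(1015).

3

1015 = 5 · 203
203 = 7 · 29
1015 = 5 · 7 · 29, which has 3 distinct prime factors.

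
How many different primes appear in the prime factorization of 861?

861 = 3 · 287
287 = 7 · 41
861 = 3 · 7 · 41, which has 3 distinct prime factors.

3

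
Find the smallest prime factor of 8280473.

8280473 is odd.
Digit sum 32, not divisible by 3.
Ends in 3: not divisible by 5.
7: 8280473 = 7·1182924 + 5
11: 8280473 = 11·752770 + 3
13: 8280473 = 13·636959 + 6
17: 8280473 = 17·487086 + 11
19: 8280473 = 19·435814 + 7
23: 8280473 = 23·360020 + 13
29: 8280473 = 29·285533 + 16
31: 8280473 = 31·267112 + 1
37: 8280473 = 37·223796 + 21
41: 8280473 = 41·201962 + 31
43: 8280473 = 43·192569 + 6
47: 8280473 = 47·176180 + 13
53: 8280473 = 53·156235 + 18
59: 8280473 = 59·140347

59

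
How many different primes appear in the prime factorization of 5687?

2

5687 = 11^2 · 47
5687 = 11^2 · 47, which has 2 distinct prime factors.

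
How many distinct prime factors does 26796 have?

5

26796 = 2^2 · 6699
6699 = 3 · 2233
2233 = 7 · 319
319 = 11 · 29
26796 = 2^2 · 3 · 7 · 11 · 29, which has 5 distinct prime factors.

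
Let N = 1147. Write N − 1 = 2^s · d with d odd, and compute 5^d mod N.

1147 − 1 = 1146 = 2^1 · 573, so d = 573.
5^1 ≡ 5 (mod 1147)
5^2 ≡ 5^2 = 25 ≡ 25 (mod 1147)
5^4 ≡ 25^2 = 625 ≡ 625 (mod 1147)
5^8 ≡ 625^2 = 390625 ≡ 645 (mod 1147)
5^16 ≡ 645^2 = 416025 ≡ 811 (mod 1147)
5^32 ≡ 811^2 = 657721 ≡ 490 (mod 1147)
5^64 ≡ 490^2 = 240100 ≡ 377 (mod 1147)
5^128 ≡ 377^2 = 142129 ≡ 1048 (mod 1147)
5^256 ≡ 1048^2 = 1098304 ≡ 625 (mod 1147)
5^512 ≡ 625^2 = 390625 ≡ 645 (mod 1147)
573 = 512 + 32 + 16 + 8 + 4 + 1 in binary powers of 2.
So 5^573 ≡ 645 · 490 · 811 · 645 · 625 · 5 ≡ 156 (mod 1147).
Squaring chain: 156; never reaches −1, so base 5 is a Miller–Rabin witness that 1147 is composite.

156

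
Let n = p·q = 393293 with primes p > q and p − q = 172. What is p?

Since p = q + 172, we have 393293 = q(q + 172), so q² + 172q − 393293 = 0.
Discriminant: 172² + 4·393293 = 29584 + 1573172 = 1602756; √1602756 = 1266.
q = (−172 + 1266)/2 = 547, and p = q + 172 = 719.
Check: 547 · 719 = 393293.

719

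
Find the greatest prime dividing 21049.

21049 = 7 · 3007
3007 = 31 · 97
97 is prime.
So 21049 = 7 · 31 · 97; the largest prime factor is 97.

97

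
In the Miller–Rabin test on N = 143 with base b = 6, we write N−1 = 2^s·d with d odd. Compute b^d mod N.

143 − 1 = 142 = 2^1 · 71, so d = 71.
6^1 ≡ 6 (mod 143)
6^2 ≡ 6^2 = 36 ≡ 36 (mod 143)
6^4 ≡ 36^2 = 1296 ≡ 9 (mod 143)
6^8 ≡ 9^2 = 81 ≡ 81 (mod 143)
6^16 ≡ 81^2 = 6561 ≡ 126 (mod 143)
6^32 ≡ 126^2 = 15876 ≡ 3 (mod 143)
6^64 ≡ 3^2 = 9 ≡ 9 (mod 143)
71 = 64 + 4 + 2 + 1 in binary powers of 2.
So 6^71 ≡ 9 · 9 · 36 · 6 ≡ 50 (mod 143).
Squaring chain: 50; never reaches −1, so base 6 is a Miller–Rabin witness that 143 is composite.

50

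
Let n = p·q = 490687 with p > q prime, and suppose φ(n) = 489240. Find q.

φ(n) = (p−1)(q−1) = n − (p+q) + 1, so p + q = 490687 − 489240 + 1 = 1448.
p and q are the roots of t² − 1448t + 490687 = 0.
Discriminant: 1448² − 4·490687 = 2096704 − 1962748 = 133956; √133956 = 366.
q = (1448 − 366)/2 = 541, p = (1448 + 366)/2 = 907.
Check: 541 · 907 = 490687.

541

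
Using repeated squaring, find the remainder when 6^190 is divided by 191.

6^1 ≡ 6 (mod 191)
6^2 ≡ 6^2 = 36 ≡ 36 (mod 191)
6^4 ≡ 36^2 = 1296 ≡ 150 (mod 191)
6^8 ≡ 150^2 = 22500 ≡ 153 (mod 191)
6^16 ≡ 153^2 = 23409 ≡ 107 (mod 191)
6^32 ≡ 107^2 = 11449 ≡ 180 (mod 191)
6^64 ≡ 180^2 = 32400 ≡ 121 (mod 191)
6^128 ≡ 121^2 = 14641 ≡ 125 (mod 191)
190 = 128 + 32 + 16 + 8 + 4 + 2 in binary powers of 2.
So 6^190 ≡ 125 · 180 · 107 · 153 · 150 · 36 ≡ 1 (mod 191).
Since the result is 1, base 6 gives no evidence that 191 is composite.

1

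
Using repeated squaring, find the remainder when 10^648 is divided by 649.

10^1 ≡ 10 (mod 649)
10^2 ≡ 10^2 = 100 ≡ 100 (mod 649)
10^4 ≡ 100^2 = 10000 ≡ 265 (mod 649)
10^8 ≡ 265^2 = 70225 ≡ 133 (mod 649)
10^16 ≡ 133^2 = 17689 ≡ 166 (mod 649)
10^32 ≡ 166^2 = 27556 ≡ 298 (mod 649)
10^64 ≡ 298^2 = 88804 ≡ 540 (mod 649)
10^128 ≡ 540^2 = 291600 ≡ 199 (mod 649)
10^256 ≡ 199^2 = 39601 ≡ 12 (mod 649)
10^512 ≡ 12^2 = 144 ≡ 144 (mod 649)
648 = 512 + 128 + 8 in binary powers of 2.
So 10^648 ≡ 144 · 199 · 133 ≡ 320 (mod 649).
Since 320 ≠ 1, base 10 is a Fermat witness: 649 is composite.

320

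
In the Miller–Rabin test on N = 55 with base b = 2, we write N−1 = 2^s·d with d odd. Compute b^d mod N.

18

55 − 1 = 54 = 2^1 · 27, so d = 27.
2^1 ≡ 2 (mod 55)
2^2 ≡ 2^2 = 4 ≡ 4 (mod 55)
2^4 ≡ 4^2 = 16 ≡ 16 (mod 55)
2^8 ≡ 16^2 = 256 ≡ 36 (mod 55)
2^16 ≡ 36^2 = 1296 ≡ 31 (mod 55)
27 = 16 + 8 + 2 + 1 in binary powers of 2.
So 2^27 ≡ 31 · 36 · 4 · 2 ≡ 18 (mod 55).
Squaring chain: 18; never reaches −1, so base 2 is a Miller–Rabin witness that 55 is composite.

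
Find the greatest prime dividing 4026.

61

4026 = 2 · 2013
2013 = 3 · 671
671 = 11 · 61
61 is prime.
So 4026 = 2 · 3 · 11 · 61; the largest prime factor is 61.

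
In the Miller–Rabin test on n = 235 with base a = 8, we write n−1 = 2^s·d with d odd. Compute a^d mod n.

158

235 − 1 = 234 = 2^1 · 117, so d = 117.
8^1 ≡ 8 (mod 235)
8^2 ≡ 8^2 = 64 ≡ 64 (mod 235)
8^4 ≡ 64^2 = 4096 ≡ 101 (mod 235)
8^8 ≡ 101^2 = 10201 ≡ 96 (mod 235)
8^16 ≡ 96^2 = 9216 ≡ 51 (mod 235)
8^32 ≡ 51^2 = 2601 ≡ 16 (mod 235)
8^64 ≡ 16^2 = 256 ≡ 21 (mod 235)
117 = 64 + 32 + 16 + 4 + 1 in binary powers of 2.
So 8^117 ≡ 21 · 16 · 51 · 101 · 8 ≡ 158 (mod 235).
Squaring chain: 158; never reaches −1, so base 8 is a Miller–Rabin witness that 235 is composite.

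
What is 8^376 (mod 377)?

53

8^1 ≡ 8 (mod 377)
8^2 ≡ 8^2 = 64 ≡ 64 (mod 377)
8^4 ≡ 64^2 = 4096 ≡ 326 (mod 377)
8^8 ≡ 326^2 = 106276 ≡ 339 (mod 377)
8^16 ≡ 339^2 = 114921 ≡ 313 (mod 377)
8^32 ≡ 313^2 = 97969 ≡ 326 (mod 377)
8^64 ≡ 326^2 = 106276 ≡ 339 (mod 377)
8^128 ≡ 339^2 = 114921 ≡ 313 (mod 377)
8^256 ≡ 313^2 = 97969 ≡ 326 (mod 377)
376 = 256 + 64 + 32 + 16 + 8 in binary powers of 2.
So 8^376 ≡ 326 · 339 · 326 · 313 · 339 ≡ 53 (mod 377).
Since 53 ≠ 1, base 8 is a Fermat witness: 377 is composite.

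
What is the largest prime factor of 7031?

7031 = 79 · 89
89 is prime.
So 7031 = 79 · 89; the largest prime factor is 89.

89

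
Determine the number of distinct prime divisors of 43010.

5

43010 = 2 · 21505
21505 = 5 · 4301
4301 = 11 · 391
391 = 17 · 23
43010 = 2 · 5 · 11 · 17 · 23, which has 5 distinct prime factors.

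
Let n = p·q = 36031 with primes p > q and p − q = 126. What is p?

Since p = q + 126, we have 36031 = q(q + 126), so q² + 126q − 36031 = 0.
Discriminant: 126² + 4·36031 = 15876 + 144124 = 160000; √160000 = 400.
q = (−126 + 400)/2 = 137, and p = q + 126 = 263.
Check: 137 · 263 = 36031.

263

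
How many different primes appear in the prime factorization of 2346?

2346 = 2 · 1173
1173 = 3 · 391
391 = 17 · 23
2346 = 2 · 3 · 17 · 23, which has 4 distinct prime factors.

4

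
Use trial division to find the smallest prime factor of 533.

533 is odd.
Digit sum 11, not divisible by 3.
Ends in 3: not divisible by 5.
7: 533 = 7·76 + 1
11: 533 = 11·48 + 5
13: 533 = 13·41

13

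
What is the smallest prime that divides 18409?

41

18409 is odd.
Digit sum 22, not divisible by 3.
Ends in 9: not divisible by 5.
7: 18409 = 7·2629 + 6
11: 18409 = 11·1673 + 6
13: 18409 = 13·1416 + 1
17: 18409 = 17·1082 + 15
19: 18409 = 19·968 + 17
23: 18409 = 23·800 + 9
29: 18409 = 29·634 + 23
31: 18409 = 31·593 + 26
37: 18409 = 37·497 + 20
41: 18409 = 41·449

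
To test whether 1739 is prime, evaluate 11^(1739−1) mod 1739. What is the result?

11^1 ≡ 11 (mod 1739)
11^2 ≡ 11^2 = 121 ≡ 121 (mod 1739)
11^4 ≡ 121^2 = 14641 ≡ 729 (mod 1739)
11^8 ≡ 729^2 = 531441 ≡ 1046 (mod 1739)
11^16 ≡ 1046^2 = 1094116 ≡ 285 (mod 1739)
11^32 ≡ 285^2 = 81225 ≡ 1231 (mod 1739)
11^64 ≡ 1231^2 = 1515361 ≡ 692 (mod 1739)
11^128 ≡ 692^2 = 478864 ≡ 639 (mod 1739)
11^256 ≡ 639^2 = 408321 ≡ 1395 (mod 1739)
11^512 ≡ 1395^2 = 1946025 ≡ 84 (mod 1739)
11^1024 ≡ 84^2 = 7056 ≡ 100 (mod 1739)
1738 = 1024 + 512 + 128 + 64 + 8 + 2 in binary powers of 2.
So 11^1738 ≡ 100 · 84 · 639 · 692 · 1046 · 121 ≡ 1062 (mod 1739).
Since 1062 ≠ 1, base 11 is a Fermat witness: 1739 is composite.

1062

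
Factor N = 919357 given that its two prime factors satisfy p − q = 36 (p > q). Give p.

Since p = q + 36, we have 919357 = q(q + 36), so q² + 36q − 919357 = 0.
Discriminant: 36² + 4·919357 = 1296 + 3677428 = 3678724; √3678724 = 1918.
q = (−36 + 1918)/2 = 941, and p = q + 36 = 977.
Check: 941 · 977 = 919357.

977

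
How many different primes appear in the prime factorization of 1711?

1711 = 29 · 59
1711 = 29 · 59, which has 2 distinct prime factors.

2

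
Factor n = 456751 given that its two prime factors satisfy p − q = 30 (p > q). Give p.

691

Since p = q + 30, we have 456751 = q(q + 30), so q² + 30q − 456751 = 0.
Discriminant: 30² + 4·456751 = 900 + 1827004 = 1827904; √1827904 = 1352.
q = (−30 + 1352)/2 = 661, and p = q + 30 = 691.
Check: 661 · 691 = 456751.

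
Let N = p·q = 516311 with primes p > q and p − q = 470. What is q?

Since p = q + 470, we have 516311 = q(q + 470), so q² + 470q − 516311 = 0.
Discriminant: 470² + 4·516311 = 220900 + 2065244 = 2286144; √2286144 = 1512.
q = (−470 + 1512)/2 = 521, and p = q + 470 = 991.
Check: 521 · 991 = 516311.

521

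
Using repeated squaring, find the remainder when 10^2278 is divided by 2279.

152

10^1 ≡ 10 (mod 2279)
10^2 ≡ 10^2 = 100 ≡ 100 (mod 2279)
10^4 ≡ 100^2 = 10000 ≡ 884 (mod 2279)
10^8 ≡ 884^2 = 781456 ≡ 2038 (mod 2279)
10^16 ≡ 2038^2 = 4153444 ≡ 1106 (mod 2279)
10^32 ≡ 1106^2 = 1223236 ≡ 1692 (mod 2279)
10^64 ≡ 1692^2 = 2862864 ≡ 440 (mod 2279)
10^128 ≡ 440^2 = 193600 ≡ 2164 (mod 2279)
10^256 ≡ 2164^2 = 4682896 ≡ 1830 (mod 2279)
10^512 ≡ 1830^2 = 3348900 ≡ 1049 (mod 2279)
10^1024 ≡ 1049^2 = 1100401 ≡ 1923 (mod 2279)
10^2048 ≡ 1923^2 = 3697929 ≡ 1391 (mod 2279)
2278 = 2048 + 128 + 64 + 32 + 4 + 2 in binary powers of 2.
So 10^2278 ≡ 1391 · 2164 · 440 · 1692 · 884 · 100 ≡ 152 (mod 2279).
Since 152 ≠ 1, base 10 is a Fermat witness: 2279 is composite.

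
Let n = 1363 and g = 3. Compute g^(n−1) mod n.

3^1 ≡ 3 (mod 1363)
3^2 ≡ 3^2 = 9 ≡ 9 (mod 1363)
3^4 ≡ 9^2 = 81 ≡ 81 (mod 1363)
3^8 ≡ 81^2 = 6561 ≡ 1109 (mod 1363)
3^16 ≡ 1109^2 = 1229881 ≡ 455 (mod 1363)
3^32 ≡ 455^2 = 207025 ≡ 1212 (mod 1363)
3^64 ≡ 1212^2 = 1468944 ≡ 993 (mod 1363)
3^128 ≡ 993^2 = 986049 ≡ 600 (mod 1363)
3^256 ≡ 600^2 = 360000 ≡ 168 (mod 1363)
3^512 ≡ 168^2 = 28224 ≡ 964 (mod 1363)
3^1024 ≡ 964^2 = 929296 ≡ 1093 (mod 1363)
1362 = 1024 + 256 + 64 + 16 + 2 in binary powers of 2.
So 3^1362 ≡ 1093 · 168 · 993 · 455 · 9 ≡ 760 (mod 1363).
Since 760 ≠ 1, base 3 is a Fermat witness: 1363 is composite.

760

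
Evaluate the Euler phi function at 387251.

Factor: 387251 = 23 · 113 · 149.
φ(387251) = (23−1) · (113−1) · (149−1) = 22 · 112 · 148 = 364672.

364672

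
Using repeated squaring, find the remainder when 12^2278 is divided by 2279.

12^1 ≡ 12 (mod 2279)
12^2 ≡ 12^2 = 144 ≡ 144 (mod 2279)
12^4 ≡ 144^2 = 20736 ≡ 225 (mod 2279)
12^8 ≡ 225^2 = 50625 ≡ 487 (mod 2279)
12^16 ≡ 487^2 = 237169 ≡ 153 (mod 2279)
12^32 ≡ 153^2 = 23409 ≡ 619 (mod 2279)
12^64 ≡ 619^2 = 383161 ≡ 289 (mod 2279)
12^128 ≡ 289^2 = 83521 ≡ 1477 (mod 2279)
12^256 ≡ 1477^2 = 2181529 ≡ 526 (mod 2279)
12^512 ≡ 526^2 = 276676 ≡ 917 (mod 2279)
12^1024 ≡ 917^2 = 840889 ≡ 2217 (mod 2279)
12^2048 ≡ 2217^2 = 4915089 ≡ 1565 (mod 2279)
2278 = 2048 + 128 + 64 + 32 + 4 + 2 in binary powers of 2.
So 12^2278 ≡ 1565 · 1477 · 289 · 619 · 225 · 144 ≡ 1543 (mod 2279).
Since 1543 ≠ 1, base 12 is a Fermat witness: 2279 is composite.

1543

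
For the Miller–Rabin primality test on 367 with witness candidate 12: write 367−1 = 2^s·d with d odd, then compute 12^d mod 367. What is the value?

367 − 1 = 366 = 2^1 · 183, so d = 183.
12^1 ≡ 12 (mod 367)
12^2 ≡ 12^2 = 144 ≡ 144 (mod 367)
12^4 ≡ 144^2 = 20736 ≡ 184 (mod 367)
12^8 ≡ 184^2 = 33856 ≡ 92 (mod 367)
12^16 ≡ 92^2 = 8464 ≡ 23 (mod 367)
12^32 ≡ 23^2 = 529 ≡ 162 (mod 367)
12^64 ≡ 162^2 = 26244 ≡ 187 (mod 367)
12^128 ≡ 187^2 = 34969 ≡ 104 (mod 367)
183 = 128 + 32 + 16 + 4 + 2 + 1 in binary powers of 2.
So 12^183 ≡ 104 · 162 · 23 · 184 · 144 · 12 ≡ 366 (mod 367).
Since 12^d ≡ 366 (mod 367), base 12 does not prove 367 composite.

366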